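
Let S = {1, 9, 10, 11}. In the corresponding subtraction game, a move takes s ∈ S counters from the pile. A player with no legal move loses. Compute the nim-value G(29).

1

n :  0  1  2  3  4  5  6  7  8  9 10 11 12 13 14 15 16 17 18 19 20 21 22 23 24 25 26 27 28 29
G :  0  1  0  1  0  1  0  1  0  1  2  3  2  3  2  3  2  3  2  3  0  1  0  1  0  1  0  1  0  1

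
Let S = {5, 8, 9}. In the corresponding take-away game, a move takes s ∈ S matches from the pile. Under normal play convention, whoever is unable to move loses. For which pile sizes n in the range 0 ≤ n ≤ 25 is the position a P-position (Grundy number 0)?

0, 1, 2, 3, 4, 14, 15, 16, 17, 18

n :  0  1  2  3  4  5  6  7  8  9 10 11 12 13 14 15 16 17 18 19 20 21 22 23 24 25
G :  0  0  0  0  0  1  1  1  1  1  2  2  2  2  0  0  0  0  0  1  1  1  1  1  2  2
P-positions are exactly the n with G(n) = 0.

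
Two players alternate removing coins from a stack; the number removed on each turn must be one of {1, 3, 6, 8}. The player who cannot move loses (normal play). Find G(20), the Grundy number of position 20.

G(0) = 0
G(1) = mex{0} = 1
G(2) = mex{1} = 0
G(3) = mex{0,0} = 1
G(4) = mex{1,1} = 0
G(5) = mex{0,0} = 1
G(6) = mex{1,1,0} = 2
G(7) = mex{2,0,1} = 3
G(8) = mex{3,1,0,0} = 2
G(9) = mex{2,2,1,1} = 0
G(10) = mex{0,3,0,0} = 1
G(11) = mex{1,2,1,1} = 0
G(12) = mex{0,0,2,0} = 1
G(13) = mex{1,1,3,1} = 0
G(14) = mex{0,0,2,2} = 1
G(15) = mex{1,1,0,3} = 2
G(16) = mex{2,0,1,2} = 3
G(17) = mex{3,1,0,0} = 2
G(18) = mex{2,2,1,1} = 0
G(19) = mex{0,3,0,0} = 1
G(20) = mex{1,2,1,1} = 0

0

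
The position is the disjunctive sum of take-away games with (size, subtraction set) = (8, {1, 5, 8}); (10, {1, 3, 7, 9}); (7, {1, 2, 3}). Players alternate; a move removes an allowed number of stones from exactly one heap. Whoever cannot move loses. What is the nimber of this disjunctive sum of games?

1

Heap A, S = {1, 5, 8}:
G(0) = 0
G(1) = mex{0} = 1
G(2) = mex{1} = 0
G(3) = mex{0} = 1
G(4) = mex{1} = 0
G(5) = mex{0,0} = 1
G(6) = mex{1,1} = 0
G(7) = mex{0,0} = 1
G(8) = mex{1,1,0} = 2
G_A(8) = 2.
Heap B, S = {1, 3, 7, 9}:
n :  0  1  2  3  4  5  6  7  8  9 10
G :  0  1  0  1  0  1  0  1  0  1  0
G_B(10) = 0.
Heap C, S = {1, 2, 3}:
G(0) = 0
G(1) = mex{0} = 1
G(2) = mex{1,0} = 2
G(3) = mex{2,1,0} = 3
G(4) = mex{3,2,1} = 0
G(5) = mex{0,3,2} = 1
G(6) = mex{1,0,3} = 2
G(7) = mex{2,1,0} = 3
G_C(7) = 3.
Combined Grundy value = 2 ⊕ 0 ⊕ 3 = 1.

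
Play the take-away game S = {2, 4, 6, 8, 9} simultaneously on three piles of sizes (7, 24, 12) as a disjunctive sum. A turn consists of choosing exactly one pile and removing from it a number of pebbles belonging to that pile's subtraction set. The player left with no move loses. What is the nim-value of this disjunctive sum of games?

All piles use S = {2, 4, 6, 8, 9}:
G(0) = 0
G(1) = mex{} = 0
G(2) = mex{0} = 1
G(3) = mex{0} = 1
G(4) = mex{1,0} = 2
G(5) = mex{1,0} = 2
G(6) = mex{2,1,0} = 3
G(7) = mex{2,1,0} = 3
G(8) = mex{3,2,1,0} = 4
G(9) = mex{3,2,1,0,0} = 4
G(10) = mex{4,3,2,1,0} = 5
G(11) = mex{4,3,2,1,1} = 0
G(12) = mex{5,4,3,2,1} = 0
G(13) = mex{0,4,3,2,2} = 1
G(14) = mex{0,5,4,3,2} = 1
G(15) = mex{1,0,4,3,3} = 2
G(16) = mex{1,0,5,4,3} = 2
G(17) = mex{2,1,0,4,4} = 3
G(18) = mex{2,1,0,5,4} = 3
G(19) = mex{3,2,1,0,5} = 4
G(20) = mex{3,2,1,0,0} = 4
G(21) = mex{4,3,2,1,0} = 5
G(22) = mex{4,3,2,1,1} = 0
G(23) = mex{5,4,3,2,1} = 0
G(24) = mex{0,4,3,2,2} = 1
Pile A: G(7) = 3.
Pile B: G(24) = 1.
Pile C: G(12) = 0.
Combined Grundy value = 3 ⊕ 1 ⊕ 0 = 2.

2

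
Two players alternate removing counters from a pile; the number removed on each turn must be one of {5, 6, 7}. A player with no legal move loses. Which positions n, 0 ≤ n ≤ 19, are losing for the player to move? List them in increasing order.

0, 1, 2, 3, 4, 12, 13, 14, 15, 16

G(0) = 0
G(1) = mex{} = 0
G(2) = mex{} = 0
G(3) = mex{} = 0
G(4) = mex{} = 0
G(5) = mex{0} = 1
G(6) = mex{0,0} = 1
G(7) = mex{0,0,0} = 1
G(8) = mex{0,0,0} = 1
G(9) = mex{0,0,0} = 1
G(10) = mex{1,0,0} = 2
G(11) = mex{1,1,0} = 2
G(12) = mex{1,1,1} = 0
G(13) = mex{1,1,1} = 0
G(14) = mex{1,1,1} = 0
G(15) = mex{2,1,1} = 0
G(16) = mex{2,2,1} = 0
G(17) = mex{0,2,2} = 1
G(18) = mex{0,0,2} = 1
G(19) = mex{0,0,0} = 1
P-positions are exactly the n with G(n) = 0.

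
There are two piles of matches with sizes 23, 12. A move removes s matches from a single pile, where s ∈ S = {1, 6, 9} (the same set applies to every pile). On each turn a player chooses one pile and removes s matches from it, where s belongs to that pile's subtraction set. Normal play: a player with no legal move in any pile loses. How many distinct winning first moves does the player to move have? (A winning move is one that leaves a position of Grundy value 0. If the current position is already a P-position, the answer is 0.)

4

All piles use S = {1, 6, 9}:
n :  0  1  2  3  4  5  6  7  8  9 10 11 12 13 14 15 16 17 18 19 20 21 22 23
G :  0  1  0  1  0  1  2  0  1  2  3  2  0  1  0  1  2  0  1  0  1  2  0  1
Pile A: G(23) = 1.
Pile B: G(12) = 0.
Combined Grundy value = 1 ⊕ 0 = 1.
A winning move leaves total XOR = 0, i.e. changes one component's Grundy value g to g ⊕ X where X is the current total.
Pile A: need g' = 1⊕1 = 0. Options: 23−1→G=0, 23−6→G=0, 23−9→G=0. Hits: 3.
Pile B: need g' = 0⊕1 = 1. Options: 12−1→G=2, 12−6→G=2, 12−9→G=1. Hits: 1.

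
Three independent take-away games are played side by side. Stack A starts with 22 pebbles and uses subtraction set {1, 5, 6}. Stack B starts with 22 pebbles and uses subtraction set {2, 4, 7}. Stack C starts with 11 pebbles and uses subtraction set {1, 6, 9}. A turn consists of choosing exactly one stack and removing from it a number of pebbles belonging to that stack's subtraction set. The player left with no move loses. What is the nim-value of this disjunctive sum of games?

Stack A, S = {1, 5, 6}:
n :  0  1  2  3  4  5  6  7  8  9 10 11 12 13 14 15 16 17 18 19 20 21 22
G :  0  1  0  1  0  1  2  3  2  3  2  0  1  0  1  0  1  2  3  2  3  2  0
G_A(22) = 0.
Stack B, S = {2, 4, 7}:
G(0) = 0
G(1) = mex{} = 0
G(2) = mex{0} = 1
G(3) = mex{0} = 1
G(4) = mex{1,0} = 2
G(5) = mex{1,0} = 2
G(6) = mex{2,1} = 0
G(7) = mex{2,1,0} = 3
G(8) = mex{0,2,0} = 1
G(9) = mex{3,2,1} = 0
G(10) = mex{1,0,1} = 2
G(11) = mex{0,3,2} = 1
G(12) = mex{2,1,2} = 0
G(13) = mex{1,0,0} = 2
G(14) = mex{0,2,3} = 1
G(15) = mex{2,1,1} = 0
G(16) = mex{1,0,0} = 2
G(17) = mex{0,2,2} = 1
G(18) = mex{2,1,1} = 0
G(19) = mex{1,0,0} = 2
G(20) = mex{0,2,2} = 1
G(21) = mex{2,1,1} = 0
G(22) = mex{1,0,0} = 2
G_B(22) = 2.
Stack C, S = {1, 6, 9}:
G(0) = 0
G(1) = mex{0} = 1
G(2) = mex{1} = 0
G(3) = mex{0} = 1
G(4) = mex{1} = 0
G(5) = mex{0} = 1
G(6) = mex{1,0} = 2
G(7) = mex{2,1} = 0
G(8) = mex{0,0} = 1
G(9) = mex{1,1,0} = 2
G(10) = mex{2,0,1} = 3
G(11) = mex{3,1,0} = 2
G_C(11) = 2.
Combined Grundy value = 0 ⊕ 2 ⊕ 2 = 0.

0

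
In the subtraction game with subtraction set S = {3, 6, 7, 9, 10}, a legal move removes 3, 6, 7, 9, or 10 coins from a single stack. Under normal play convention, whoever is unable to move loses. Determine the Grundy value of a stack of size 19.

2

G(0) = 0
G(1) = mex{} = 0
G(2) = mex{} = 0
G(3) = mex{0} = 1
G(4) = mex{0} = 1
G(5) = mex{0} = 1
G(6) = mex{1,0} = 2
G(7) = mex{1,0,0} = 2
G(8) = mex{1,0,0} = 2
G(9) = mex{2,1,0,0} = 3
G(10) = mex{2,1,1,0,0} = 3
G(11) = mex{2,1,1,0,0} = 3
G(12) = mex{3,2,1,1,0} = 4
G(13) = mex{3,2,2,1,1} = 0
G(14) = mex{3,2,2,1,1} = 0
G(15) = mex{4,3,2,2,1} = 0
G(16) = mex{0,3,3,2,2} = 1
G(17) = mex{0,3,3,2,2} = 1
G(18) = mex{0,4,3,3,2} = 1
G(19) = mex{1,0,4,3,3} = 2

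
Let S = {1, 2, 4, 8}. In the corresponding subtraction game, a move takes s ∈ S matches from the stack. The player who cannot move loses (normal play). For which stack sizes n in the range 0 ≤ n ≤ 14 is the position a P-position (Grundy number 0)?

0, 3, 6, 9, 12

n :  0  1  2  3  4  5  6  7  8  9 10 11 12 13 14
G :  0  1  2  0  1  2  0  1  2  0  1  2  0  1  2
P-positions are exactly the n with G(n) = 0.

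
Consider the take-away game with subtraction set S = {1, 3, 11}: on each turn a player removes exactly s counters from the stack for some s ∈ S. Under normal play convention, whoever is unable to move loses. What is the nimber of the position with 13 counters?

n :  0  1  2  3  4  5  6  7  8  9 10 11 12 13
G :  0  1  0  1  0  1  0  1  0  1  0  1  0  1

1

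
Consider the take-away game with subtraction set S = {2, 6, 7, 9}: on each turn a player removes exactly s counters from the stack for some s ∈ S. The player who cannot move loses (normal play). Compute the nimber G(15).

n :  0  1  2  3  4  5  6  7  8  9 10 11 12 13 14 15
G :  0  0  1  1  0  0  1  1  2  2  3  3  2  2  3  0

0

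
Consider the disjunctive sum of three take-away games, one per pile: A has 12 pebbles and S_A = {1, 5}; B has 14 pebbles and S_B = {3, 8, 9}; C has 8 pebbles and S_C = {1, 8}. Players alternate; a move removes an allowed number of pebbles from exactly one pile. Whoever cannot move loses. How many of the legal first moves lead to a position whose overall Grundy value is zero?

0

Pile A, S = {1, 5}:
G(0) = 0
G(1) = mex{0} = 1
G(2) = mex{1} = 0
G(3) = mex{0} = 1
G(4) = mex{1} = 0
G(5) = mex{0,0} = 1
G(6) = mex{1,1} = 0
G(7) = mex{0,0} = 1
G(8) = mex{1,1} = 0
G(9) = mex{0,0} = 1
G(10) = mex{1,1} = 0
G(11) = mex{0,0} = 1
G(12) = mex{1,1} = 0
G_A(12) = 0.
Pile B, S = {3, 8, 9}:
n :  0  1  2  3  4  5  6  7  8  9 10 11 12 13 14
G :  0  0  0  1  1  1  0  0  2  1  1  3  0  0  2
G_B(14) = 2.
Pile C, S = {1, 8}:
n : 0 1 2 3 4 5 6 7 8
G : 0 1 0 1 0 1 0 1 2
G_C(8) = 2.
Combined Grundy value = 0 ⊕ 2 ⊕ 2 = 0.
A winning move leaves total XOR = 0, i.e. changes one component's Grundy value g to g ⊕ X where X is the current total.
Pile A: target g' = 0⊕0 = 0, but every legal move changes the Grundy value (mex property), so 0 moves.
Pile B: target g' = 2⊕0 = 2, but every legal move changes the Grundy value (mex property), so 0 moves.
Pile C: target g' = 2⊕0 = 2, but every legal move changes the Grundy value (mex property), so 0 moves.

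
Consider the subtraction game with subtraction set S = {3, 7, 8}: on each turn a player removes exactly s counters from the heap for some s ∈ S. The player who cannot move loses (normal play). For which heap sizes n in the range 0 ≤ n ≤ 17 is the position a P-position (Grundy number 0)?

0, 1, 2, 6, 11, 12, 16, 17

n :  0  1  2  3  4  5  6  7  8  9 10 11 12 13 14 15 16 17
G :  0  0  0  1  1  1  0  2  2  1  3  0  0  2  1  1  0  0
P-positions are exactly the n with G(n) = 0.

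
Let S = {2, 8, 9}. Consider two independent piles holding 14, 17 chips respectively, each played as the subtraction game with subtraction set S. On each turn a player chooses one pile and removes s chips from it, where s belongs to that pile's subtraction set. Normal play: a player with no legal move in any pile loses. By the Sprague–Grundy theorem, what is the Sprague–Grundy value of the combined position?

2

All piles use S = {2, 8, 9}:
G(0) = 0
G(1) = mex{} = 0
G(2) = mex{0} = 1
G(3) = mex{0} = 1
G(4) = mex{1} = 0
G(5) = mex{1} = 0
G(6) = mex{0} = 1
G(7) = mex{0} = 1
G(8) = mex{1,0} = 2
G(9) = mex{1,0,0} = 2
G(10) = mex{2,1,0} = 3
G(11) = mex{2,1,1} = 0
G(12) = mex{3,0,1} = 2
G(13) = mex{0,0,0} = 1
G(14) = mex{2,1,0} = 3
G(15) = mex{1,1,1} = 0
G(16) = mex{3,2,1} = 0
G(17) = mex{0,2,2} = 1
Pile A: G(14) = 3.
Pile B: G(17) = 1.
Combined Grundy value = 3 ⊕ 1 = 2.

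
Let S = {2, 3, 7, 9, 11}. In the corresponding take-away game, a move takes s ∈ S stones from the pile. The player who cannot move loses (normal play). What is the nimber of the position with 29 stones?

3

G(0) = 0
G(1) = mex{} = 0
G(2) = mex{0} = 1
G(3) = mex{0,0} = 1
G(4) = mex{1,0} = 2
G(5) = mex{1,1} = 0
G(6) = mex{2,1} = 0
G(7) = mex{0,2,0} = 1
G(8) = mex{0,0,0} = 1
G(9) = mex{1,0,1,0} = 2
G(10) = mex{1,1,1,0} = 2
G(11) = mex{2,1,2,1,0} = 3
G(12) = mex{2,2,0,1,0} = 3
G(13) = mex{3,2,0,2,1} = 4
G(14) = mex{3,3,1,0,1} = 2
G(15) = mex{4,3,1,0,2} = 5
G(16) = mex{2,4,2,1,0} = 3
G(17) = mex{5,2,2,1,0} = 3
G(18) = mex{3,5,3,2,1} = 0
G(19) = mex{3,3,3,2,1} = 0
G(20) = mex{0,3,4,3,2} = 1
G(21) = mex{0,0,2,3,2} = 1
G(22) = mex{1,0,5,4,3} = 2
G(23) = mex{1,1,3,2,3} = 0
G(24) = mex{2,1,3,5,4} = 0
G(25) = mex{0,2,0,3,2} = 1
G(26) = mex{0,0,0,3,5} = 1
G(27) = mex{1,0,1,0,3} = 2
G(28) = mex{1,1,1,0,3} = 2
G(29) = mex{2,1,2,1,0} = 3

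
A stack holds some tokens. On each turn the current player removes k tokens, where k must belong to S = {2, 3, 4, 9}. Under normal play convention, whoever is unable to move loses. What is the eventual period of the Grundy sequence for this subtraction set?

n :  0  1  2  3  4  5  6  7  8  9 10 11 12 13 14 15 16
G :  0  0  1  1  2  2  0  0  1  1  2  2  0  0  1  1  2
G(n+6) = G(n) holds for n = 0,…,8 (a full window of length max(S) = 9), so the sequence is purely periodic with period 6.

6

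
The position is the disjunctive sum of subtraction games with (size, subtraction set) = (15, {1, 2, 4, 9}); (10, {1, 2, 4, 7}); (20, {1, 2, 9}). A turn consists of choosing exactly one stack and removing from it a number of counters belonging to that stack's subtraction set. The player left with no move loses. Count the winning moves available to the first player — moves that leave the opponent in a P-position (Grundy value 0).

0

Stack A, S = {1, 2, 4, 9}:
n :  0  1  2  3  4  5  6  7  8  9 10 11 12 13 14 15
G :  0  1  2  0  1  2  0  1  2  3  4  0  1  2  0  1
G_A(15) = 1.
Stack B, S = {1, 2, 4, 7}:
G(0) = 0
G(1) = mex{0} = 1
G(2) = mex{1,0} = 2
G(3) = mex{2,1} = 0
G(4) = mex{0,2,0} = 1
G(5) = mex{1,0,1} = 2
G(6) = mex{2,1,2} = 0
G(7) = mex{0,2,0,0} = 1
G(8) = mex{1,0,1,1} = 2
G(9) = mex{2,1,2,2} = 0
G(10) = mex{0,2,0,0} = 1
G_B(10) = 1.
Stack C, S = {1, 2, 9}:
G(0) = 0
G(1) = mex{0} = 1
G(2) = mex{1,0} = 2
G(3) = mex{2,1} = 0
G(4) = mex{0,2} = 1
G(5) = mex{1,0} = 2
G(6) = mex{2,1} = 0
G(7) = mex{0,2} = 1
G(8) = mex{1,0} = 2
G(9) = mex{2,1,0} = 3
G(10) = mex{3,2,1} = 0
G(11) = mex{0,3,2} = 1
G(12) = mex{1,0,0} = 2
G(13) = mex{2,1,1} = 0
G(14) = mex{0,2,2} = 1
G(15) = mex{1,0,0} = 2
G(16) = mex{2,1,1} = 0
G(17) = mex{0,2,2} = 1
G(18) = mex{1,0,3} = 2
G(19) = mex{2,1,0} = 3
G(20) = mex{3,2,1} = 0
G_C(20) = 0.
Combined Grundy value = 1 ⊕ 1 ⊕ 0 = 0.
A winning move leaves total XOR = 0, i.e. changes one component's Grundy value g to g ⊕ X where X is the current total.
Stack A: target g' = 1⊕0 = 1, but every legal move changes the Grundy value (mex property), so 0 moves.
Stack B: target g' = 1⊕0 = 1, but every legal move changes the Grundy value (mex property), so 0 moves.
Stack C: target g' = 0⊕0 = 0, but every legal move changes the Grundy value (mex property), so 0 moves.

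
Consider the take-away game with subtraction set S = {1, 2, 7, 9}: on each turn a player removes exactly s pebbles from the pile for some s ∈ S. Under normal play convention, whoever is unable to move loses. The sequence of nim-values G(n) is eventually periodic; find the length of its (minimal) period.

G(0) = 0
G(1) = mex{0} = 1
G(2) = mex{1,0} = 2
G(3) = mex{2,1} = 0
G(4) = mex{0,2} = 1
G(5) = mex{1,0} = 2
G(6) = mex{2,1} = 0
G(7) = mex{0,2,0} = 1
G(8) = mex{1,0,1} = 2
G(9) = mex{2,1,2,0} = 3
G(10) = mex{3,2,0,1} = 4
G(11) = mex{4,3,1,2} = 0
G(12) = mex{0,4,2,0} = 1
G(13) = mex{1,0,0,1} = 2
G(14) = mex{2,1,1,2} = 0
G(15) = mex{0,2,2,0} = 1
G(16) = mex{1,0,3,1} = 2
G(17) = mex{2,1,4,2} = 0
G(18) = mex{0,2,0,3} = 1
G(19) = mex{1,0,1,4} = 2
G(20) = mex{2,1,2,0} = 3
G(21) = mex{3,2,0,1} = 4
G(22) = mex{4,3,1,2} = 0
G(23) = mex{0,4,2,0} = 1
G(n+11) = G(n) holds for n = 0,…,8 (a full window of length max(S) = 9), so the sequence is purely periodic with period 11.

11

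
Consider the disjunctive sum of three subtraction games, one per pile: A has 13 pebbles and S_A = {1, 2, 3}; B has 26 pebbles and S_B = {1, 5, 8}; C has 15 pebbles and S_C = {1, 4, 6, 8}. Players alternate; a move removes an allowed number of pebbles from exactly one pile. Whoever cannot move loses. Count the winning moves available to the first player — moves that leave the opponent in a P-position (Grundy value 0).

0

Pile A, S = {1, 2, 3}:
G(0) = 0
G(1) = mex{0} = 1
G(2) = mex{1,0} = 2
G(3) = mex{2,1,0} = 3
G(4) = mex{3,2,1} = 0
G(5) = mex{0,3,2} = 1
G(6) = mex{1,0,3} = 2
G(7) = mex{2,1,0} = 3
G(8) = mex{3,2,1} = 0
G(9) = mex{0,3,2} = 1
G(10) = mex{1,0,3} = 2
G(11) = mex{2,1,0} = 3
G(12) = mex{3,2,1} = 0
G(13) = mex{0,3,2} = 1
G_A(13) = 1.
Pile B, S = {1, 5, 8}:
n :  0  1  2  3  4  5  6  7  8  9 10 11 12 13 14 15 16 17 18 19 20 21 22 23 24 25 26
G :  0  1  0  1  0  1  0  1  2  3  2  3  2  0  1  0  1  0  1  0  1  2  3  2  3  2  0
G_B(26) = 0.
Pile C, S = {1, 4, 6, 8}:
n :  0  1  2  3  4  5  6  7  8  9 10 11 12 13 14 15
G :  0  1  0  1  2  0  1  0  1  2  3  2  0  1  0  1
G_C(15) = 1.
Combined Grundy value = 1 ⊕ 0 ⊕ 1 = 0.
A winning move leaves total XOR = 0, i.e. changes one component's Grundy value g to g ⊕ X where X is the current total.
Pile A: target g' = 1⊕0 = 1, but every legal move changes the Grundy value (mex property), so 0 moves.
Pile B: target g' = 0⊕0 = 0, but every legal move changes the Grundy value (mex property), so 0 moves.
Pile C: target g' = 1⊕0 = 1, but every legal move changes the Grundy value (mex property), so 0 moves.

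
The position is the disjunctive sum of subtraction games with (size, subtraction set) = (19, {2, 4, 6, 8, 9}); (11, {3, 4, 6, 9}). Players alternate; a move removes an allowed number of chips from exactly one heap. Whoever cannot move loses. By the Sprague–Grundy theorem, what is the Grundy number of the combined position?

7

Heap A, S = {2, 4, 6, 8, 9}:
G(0) = 0
G(1) = mex{} = 0
G(2) = mex{0} = 1
G(3) = mex{0} = 1
G(4) = mex{1,0} = 2
G(5) = mex{1,0} = 2
G(6) = mex{2,1,0} = 3
G(7) = mex{2,1,0} = 3
G(8) = mex{3,2,1,0} = 4
G(9) = mex{3,2,1,0,0} = 4
G(10) = mex{4,3,2,1,0} = 5
G(11) = mex{4,3,2,1,1} = 0
G(12) = mex{5,4,3,2,1} = 0
G(13) = mex{0,4,3,2,2} = 1
G(14) = mex{0,5,4,3,2} = 1
G(15) = mex{1,0,4,3,3} = 2
G(16) = mex{1,0,5,4,3} = 2
G(17) = mex{2,1,0,4,4} = 3
G(18) = mex{2,1,0,5,4} = 3
G(19) = mex{3,2,1,0,5} = 4
G_A(19) = 4.
Heap B, S = {3, 4, 6, 9}:
n :  0  1  2  3  4  5  6  7  8  9 10 11
G :  0  0  0  1  1  1  2  2  2  3  3  3
G_B(11) = 3.
Combined Grundy value = 4 ⊕ 3 = 7.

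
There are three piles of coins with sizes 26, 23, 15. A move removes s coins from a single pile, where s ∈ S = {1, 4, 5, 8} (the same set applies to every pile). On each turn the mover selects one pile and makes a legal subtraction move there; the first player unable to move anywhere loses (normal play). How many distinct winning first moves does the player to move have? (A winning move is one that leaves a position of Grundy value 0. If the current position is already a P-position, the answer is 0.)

All piles use S = {1, 4, 5, 8}:
G(0) = 0
G(1) = mex{0} = 1
G(2) = mex{1} = 0
G(3) = mex{0} = 1
G(4) = mex{1,0} = 2
G(5) = mex{2,1,0} = 3
G(6) = mex{3,0,1} = 2
G(7) = mex{2,1,0} = 3
G(8) = mex{3,2,1,0} = 4
G(9) = mex{4,3,2,1} = 0
G(10) = mex{0,2,3,0} = 1
G(11) = mex{1,3,2,1} = 0
G(12) = mex{0,4,3,2} = 1
G(13) = mex{1,0,4,3} = 2
G(14) = mex{2,1,0,2} = 3
G(15) = mex{3,0,1,3} = 2
G(16) = mex{2,1,0,4} = 3
G(17) = mex{3,2,1,0} = 4
G(18) = mex{4,3,2,1} = 0
G(19) = mex{0,2,3,0} = 1
G(20) = mex{1,3,2,1} = 0
G(21) = mex{0,4,3,2} = 1
G(22) = mex{1,0,4,3} = 2
G(23) = mex{2,1,0,2} = 3
G(24) = mex{3,0,1,3} = 2
G(25) = mex{2,1,0,4} = 3
G(26) = mex{3,2,1,0} = 4
Pile A: G(26) = 4.
Pile B: G(23) = 3.
Pile C: G(15) = 2.
Combined Grundy value = 4 ⊕ 3 ⊕ 2 = 5.
A winning move leaves total XOR = 0, i.e. changes one component's Grundy value g to g ⊕ X where X is the current total.
Pile A: need g' = 4⊕5 = 1. Options: 26−1→G=3, 26−4→G=2, 26−5→G=1, 26−8→G=0. Hits: 1.
Pile B: need g' = 3⊕5 = 6. Options: 23−1→G=2, 23−4→G=1, 23−5→G=0, 23−8→G=2. Hits: 0.
Pile C: need g' = 2⊕5 = 7. Options: 15−1→G=3, 15−4→G=0, 15−5→G=1, 15−8→G=3. Hits: 0.

1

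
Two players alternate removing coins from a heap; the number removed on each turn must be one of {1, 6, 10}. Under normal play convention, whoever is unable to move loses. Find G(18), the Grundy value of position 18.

0

n :  0  1  2  3  4  5  6  7  8  9 10 11 12 13 14 15 16 17 18
G :  0  1  0  1  0  1  2  0  1  0  1  0  1  2  3  2  0  1  0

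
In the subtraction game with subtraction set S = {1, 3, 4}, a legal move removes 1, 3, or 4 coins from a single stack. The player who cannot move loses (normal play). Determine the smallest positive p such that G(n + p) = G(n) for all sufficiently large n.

n :  0  1  2  3  4  5  6  7  8  9 10 11 12 13 14 15
G :  0  1  0  1  2  3  2  0  1  0  1  2  3  2  0  1
G(n+7) = G(n) holds for n = 0,…,3 (a full window of length max(S) = 4), so the sequence is purely periodic with period 7.

7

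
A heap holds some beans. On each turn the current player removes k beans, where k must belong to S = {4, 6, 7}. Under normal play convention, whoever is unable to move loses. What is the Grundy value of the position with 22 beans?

0

G(0) = 0
G(1) = mex{} = 0
G(2) = mex{} = 0
G(3) = mex{} = 0
G(4) = mex{0} = 1
G(5) = mex{0} = 1
G(6) = mex{0,0} = 1
G(7) = mex{0,0,0} = 1
G(8) = mex{1,0,0} = 2
G(9) = mex{1,0,0} = 2
G(10) = mex{1,1,0} = 2
G(11) = mex{1,1,1} = 0
G(12) = mex{2,1,1} = 0
G(13) = mex{2,1,1} = 0
G(14) = mex{2,2,1} = 0
G(15) = mex{0,2,2} = 1
G(16) = mex{0,2,2} = 1
G(17) = mex{0,0,2} = 1
G(18) = mex{0,0,0} = 1
G(19) = mex{1,0,0} = 2
G(20) = mex{1,0,0} = 2
G(21) = mex{1,1,0} = 2
G(22) = mex{1,1,1} = 0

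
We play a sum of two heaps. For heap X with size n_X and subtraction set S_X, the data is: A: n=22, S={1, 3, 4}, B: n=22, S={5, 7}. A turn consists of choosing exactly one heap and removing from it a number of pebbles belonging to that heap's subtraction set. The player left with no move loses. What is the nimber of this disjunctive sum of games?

Heap A, S = {1, 3, 4}:
n :  0  1  2  3  4  5  6  7  8  9 10 11 12 13 14 15 16 17 18 19 20 21 22
G :  0  1  0  1  2  3  2  0  1  0  1  2  3  2  0  1  0  1  2  3  2  0  1
G_A(22) = 1.
Heap B, S = {5, 7}:
G(0) = 0
G(1) = mex{} = 0
G(2) = mex{} = 0
G(3) = mex{} = 0
G(4) = mex{} = 0
G(5) = mex{0} = 1
G(6) = mex{0} = 1
G(7) = mex{0,0} = 1
G(8) = mex{0,0} = 1
G(9) = mex{0,0} = 1
G(10) = mex{1,0} = 2
G(11) = mex{1,0} = 2
G(12) = mex{1,1} = 0
G(13) = mex{1,1} = 0
G(14) = mex{1,1} = 0
G(15) = mex{2,1} = 0
G(16) = mex{2,1} = 0
G(17) = mex{0,2} = 1
G(18) = mex{0,2} = 1
G(19) = mex{0,0} = 1
G(20) = mex{0,0} = 1
G(21) = mex{0,0} = 1
G(22) = mex{1,0} = 2
G_B(22) = 2.
Combined Grundy value = 1 ⊕ 2 = 3.

3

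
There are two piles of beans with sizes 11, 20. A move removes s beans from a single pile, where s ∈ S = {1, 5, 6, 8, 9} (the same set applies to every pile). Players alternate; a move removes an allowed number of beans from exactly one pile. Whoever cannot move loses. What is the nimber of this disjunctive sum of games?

All piles use S = {1, 5, 6, 8, 9}:
n :  0  1  2  3  4  5  6  7  8  9 10 11 12 13 14 15 16 17 18 19 20
G :  0  1  0  1  0  1  2  3  2  3  2  3  4  5  0  1  0  1  0  1  2
Pile A: G(11) = 3.
Pile B: G(20) = 2.
Combined Grundy value = 3 ⊕ 2 = 1.

1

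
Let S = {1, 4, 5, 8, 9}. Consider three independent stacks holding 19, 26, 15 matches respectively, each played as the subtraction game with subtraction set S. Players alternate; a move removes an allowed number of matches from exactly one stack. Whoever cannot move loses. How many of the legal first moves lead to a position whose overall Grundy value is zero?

3

All stacks use S = {1, 4, 5, 8, 9}:
n :  0  1  2  3  4  5  6  7  8  9 10 11 12 13 14 15 16 17 18 19 20 21 22 23 24 25 26
G :  0  1  0  1  2  3  2  3  4  5  4  5  0  1  0  1  2  3  2  3  4  5  4  5  0  1  0
Stack A: G(19) = 3.
Stack B: G(26) = 0.
Stack C: G(15) = 1.
Combined Grundy value = 3 ⊕ 0 ⊕ 1 = 2.
A winning move leaves total XOR = 0, i.e. changes one component's Grundy value g to g ⊕ X where X is the current total.
Stack A: need g' = 3⊕2 = 1. Options: 19−1→G=2, 19−4→G=1, 19−5→G=0, 19−8→G=5, 19−9→G=4. Hits: 1.
Stack B: need g' = 0⊕2 = 2. Options: 26−1→G=1, 26−4→G=4, 26−5→G=5, 26−8→G=2, 26−9→G=3. Hits: 1.
Stack C: need g' = 1⊕2 = 3. Options: 15−1→G=0, 15−4→G=5, 15−5→G=4, 15−8→G=3, 15−9→G=2. Hits: 1.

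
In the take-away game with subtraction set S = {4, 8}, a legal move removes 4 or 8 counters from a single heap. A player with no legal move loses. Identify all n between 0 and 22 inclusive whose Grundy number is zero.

n :  0  1  2  3  4  5  6  7  8  9 10 11 12 13 14 15 16 17 18 19 20 21 22
G :  0  0  0  0  1  1  1  1  2  2  2  2  0  0  0  0  1  1  1  1  2  2  2
P-positions are exactly the n with G(n) = 0.

0, 1, 2, 3, 12, 13, 14, 15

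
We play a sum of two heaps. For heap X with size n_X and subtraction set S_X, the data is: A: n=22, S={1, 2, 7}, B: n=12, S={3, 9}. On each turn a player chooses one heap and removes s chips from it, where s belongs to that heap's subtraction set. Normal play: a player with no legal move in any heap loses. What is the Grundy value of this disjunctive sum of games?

1

Heap A, S = {1, 2, 7}:
G(0) = 0
G(1) = mex{0} = 1
G(2) = mex{1,0} = 2
G(3) = mex{2,1} = 0
G(4) = mex{0,2} = 1
G(5) = mex{1,0} = 2
G(6) = mex{2,1} = 0
G(7) = mex{0,2,0} = 1
G(8) = mex{1,0,1} = 2
G(9) = mex{2,1,2} = 0
G(10) = mex{0,2,0} = 1
G(11) = mex{1,0,1} = 2
G(12) = mex{2,1,2} = 0
G(13) = mex{0,2,0} = 1
G(14) = mex{1,0,1} = 2
G(15) = mex{2,1,2} = 0
G(16) = mex{0,2,0} = 1
G(17) = mex{1,0,1} = 2
G(18) = mex{2,1,2} = 0
G(19) = mex{0,2,0} = 1
G(20) = mex{1,0,1} = 2
G(21) = mex{2,1,2} = 0
G(22) = mex{0,2,0} = 1
G_A(22) = 1.
Heap B, S = {3, 9}:
n :  0  1  2  3  4  5  6  7  8  9 10 11 12
G :  0  0  0  1  1  1  0  0  0  1  1  1  0
G_B(12) = 0.
Combined Grundy value = 1 ⊕ 0 = 1.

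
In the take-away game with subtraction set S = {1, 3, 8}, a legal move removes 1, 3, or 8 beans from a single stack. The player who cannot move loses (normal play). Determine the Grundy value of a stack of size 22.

G(0) = 0
G(1) = mex{0} = 1
G(2) = mex{1} = 0
G(3) = mex{0,0} = 1
G(4) = mex{1,1} = 0
G(5) = mex{0,0} = 1
G(6) = mex{1,1} = 0
G(7) = mex{0,0} = 1
G(8) = mex{1,1,0} = 2
G(9) = mex{2,0,1} = 3
G(10) = mex{3,1,0} = 2
G(11) = mex{2,2,1} = 0
G(12) = mex{0,3,0} = 1
G(13) = mex{1,2,1} = 0
G(14) = mex{0,0,0} = 1
G(15) = mex{1,1,1} = 0
G(16) = mex{0,0,2} = 1
G(17) = mex{1,1,3} = 0
G(18) = mex{0,0,2} = 1
G(19) = mex{1,1,0} = 2
G(20) = mex{2,0,1} = 3
G(21) = mex{3,1,0} = 2
G(22) = mex{2,2,1} = 0

0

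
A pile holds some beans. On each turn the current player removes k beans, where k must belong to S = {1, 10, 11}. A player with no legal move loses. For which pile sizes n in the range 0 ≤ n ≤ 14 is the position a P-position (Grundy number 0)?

G(0) = 0
G(1) = mex{0} = 1
G(2) = mex{1} = 0
G(3) = mex{0} = 1
G(4) = mex{1} = 0
G(5) = mex{0} = 1
G(6) = mex{1} = 0
G(7) = mex{0} = 1
G(8) = mex{1} = 0
G(9) = mex{0} = 1
G(10) = mex{1,0} = 2
G(11) = mex{2,1,0} = 3
G(12) = mex{3,0,1} = 2
G(13) = mex{2,1,0} = 3
G(14) = mex{3,0,1} = 2
P-positions are exactly the n with G(n) = 0.

0, 2, 4, 6, 8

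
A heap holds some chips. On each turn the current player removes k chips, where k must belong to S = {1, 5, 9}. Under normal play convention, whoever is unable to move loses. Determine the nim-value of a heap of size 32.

0

n :  0  1  2  3  4  5  6  7  8  9 10 11 12 13 14 15 16 17 18 19 20 21 22 23 24 25 26 27 28 29 30 31 32
G :  0  1  0  1  0  1  0  1  0  1  0  1  0  1  0  1  0  1  0  1  0  1  0  1  0  1  0  1  0  1  0  1  0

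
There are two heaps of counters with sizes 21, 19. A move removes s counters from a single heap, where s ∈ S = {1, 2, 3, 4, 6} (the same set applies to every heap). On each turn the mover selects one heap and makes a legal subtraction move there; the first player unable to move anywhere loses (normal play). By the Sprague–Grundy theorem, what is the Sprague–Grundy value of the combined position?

5

All heaps use S = {1, 2, 3, 4, 6}:
n :  0  1  2  3  4  5  6  7  8  9 10 11 12 13 14 15 16 17 18 19 20 21
G :  0  1  2  3  4  0  1  2  3  4  0  1  2  3  4  0  1  2  3  4  0  1
Heap A: G(21) = 1.
Heap B: G(19) = 4.
Combined Grundy value = 1 ⊕ 4 = 5.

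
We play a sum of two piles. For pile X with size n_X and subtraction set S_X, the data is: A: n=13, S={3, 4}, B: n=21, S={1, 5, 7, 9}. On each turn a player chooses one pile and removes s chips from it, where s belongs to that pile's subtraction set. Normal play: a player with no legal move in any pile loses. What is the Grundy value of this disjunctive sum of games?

3

Pile A, S = {3, 4}:
n :  0  1  2  3  4  5  6  7  8  9 10 11 12 13
G :  0  0  0  1  1  1  2  0  0  0  1  1  1  2
G_A(13) = 2.
Pile B, S = {1, 5, 7, 9}:
G(0) = 0
G(1) = mex{0} = 1
G(2) = mex{1} = 0
G(3) = mex{0} = 1
G(4) = mex{1} = 0
G(5) = mex{0,0} = 1
G(6) = mex{1,1} = 0
G(7) = mex{0,0,0} = 1
G(8) = mex{1,1,1} = 0
G(9) = mex{0,0,0,0} = 1
G(10) = mex{1,1,1,1} = 0
G(11) = mex{0,0,0,0} = 1
G(12) = mex{1,1,1,1} = 0
G(13) = mex{0,0,0,0} = 1
G(14) = mex{1,1,1,1} = 0
G(15) = mex{0,0,0,0} = 1
G(16) = mex{1,1,1,1} = 0
G(17) = mex{0,0,0,0} = 1
G(18) = mex{1,1,1,1} = 0
G(19) = mex{0,0,0,0} = 1
G(20) = mex{1,1,1,1} = 0
G(21) = mex{0,0,0,0} = 1
G_B(21) = 1.
Combined Grundy value = 2 ⊕ 1 = 3.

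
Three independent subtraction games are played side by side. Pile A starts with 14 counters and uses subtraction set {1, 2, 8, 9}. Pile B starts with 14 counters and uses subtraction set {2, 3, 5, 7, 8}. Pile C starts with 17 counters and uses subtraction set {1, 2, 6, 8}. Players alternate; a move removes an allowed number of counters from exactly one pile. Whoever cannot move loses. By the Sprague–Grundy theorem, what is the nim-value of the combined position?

3

Pile A, S = {1, 2, 8, 9}:
G(0) = 0
G(1) = mex{0} = 1
G(2) = mex{1,0} = 2
G(3) = mex{2,1} = 0
G(4) = mex{0,2} = 1
G(5) = mex{1,0} = 2
G(6) = mex{2,1} = 0
G(7) = mex{0,2} = 1
G(8) = mex{1,0,0} = 2
G(9) = mex{2,1,1,0} = 3
G(10) = mex{3,2,2,1} = 0
G(11) = mex{0,3,0,2} = 1
G(12) = mex{1,0,1,0} = 2
G(13) = mex{2,1,2,1} = 0
G(14) = mex{0,2,0,2} = 1
G_A(14) = 1.
Pile B, S = {2, 3, 5, 7, 8}:
n :  0  1  2  3  4  5  6  7  8  9 10 11 12 13 14
G :  0  0  1  1  2  2  3  3  4  4  0  0  1  1  2
G_B(14) = 2.
Pile C, S = {1, 2, 6, 8}:
n :  0  1  2  3  4  5  6  7  8  9 10 11 12 13 14 15 16 17
G :  0  1  2  0  1  2  3  0  1  2  0  1  2  3  0  1  2  0
G_C(17) = 0.
Combined Grundy value = 1 ⊕ 2 ⊕ 0 = 3.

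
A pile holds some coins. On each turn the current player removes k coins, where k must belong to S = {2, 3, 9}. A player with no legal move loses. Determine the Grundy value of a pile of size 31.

G(0) = 0
G(1) = mex{} = 0
G(2) = mex{0} = 1
G(3) = mex{0,0} = 1
G(4) = mex{1,0} = 2
G(5) = mex{1,1} = 0
G(6) = mex{2,1} = 0
G(7) = mex{0,2} = 1
G(8) = mex{0,0} = 1
G(9) = mex{1,0,0} = 2
G(10) = mex{1,1,0} = 2
G(11) = mex{2,1,1} = 0
G(12) = mex{2,2,1} = 0
G(13) = mex{0,2,2} = 1
G(14) = mex{0,0,0} = 1
G(15) = mex{1,0,0} = 2
G(16) = mex{1,1,1} = 0
G(17) = mex{2,1,1} = 0
G(18) = mex{0,2,2} = 1
G(19) = mex{0,0,2} = 1
G(20) = mex{1,0,0} = 2
G(21) = mex{1,1,0} = 2
G(22) = mex{2,1,1} = 0
G(23) = mex{2,2,1} = 0
G(24) = mex{0,2,2} = 1
G(25) = mex{0,0,0} = 1
G(26) = mex{1,0,0} = 2
G(27) = mex{1,1,1} = 0
G(28) = mex{2,1,1} = 0
G(29) = mex{0,2,2} = 1
G(30) = mex{0,0,2} = 1
G(31) = mex{1,0,0} = 2

2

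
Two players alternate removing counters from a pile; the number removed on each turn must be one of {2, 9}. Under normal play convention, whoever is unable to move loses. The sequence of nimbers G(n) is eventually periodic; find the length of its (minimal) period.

G(0) = 0
G(1) = mex{} = 0
G(2) = mex{0} = 1
G(3) = mex{0} = 1
G(4) = mex{1} = 0
G(5) = mex{1} = 0
G(6) = mex{0} = 1
G(7) = mex{0} = 1
G(8) = mex{1} = 0
G(9) = mex{1,0} = 2
G(10) = mex{0,0} = 1
G(11) = mex{2,1} = 0
G(12) = mex{1,1} = 0
G(13) = mex{0,0} = 1
G(14) = mex{0,0} = 1
G(15) = mex{1,1} = 0
G(16) = mex{1,1} = 0
G(17) = mex{0,0} = 1
G(18) = mex{0,2} = 1
G(19) = mex{1,1} = 0
G(20) = mex{1,0} = 2
G(21) = mex{0,0} = 1
G(22) = mex{2,1} = 0
G(23) = mex{1,1} = 0
G(n+11) = G(n) holds for n = 0,…,8 (a full window of length max(S) = 9), so the sequence is purely periodic with period 11.

11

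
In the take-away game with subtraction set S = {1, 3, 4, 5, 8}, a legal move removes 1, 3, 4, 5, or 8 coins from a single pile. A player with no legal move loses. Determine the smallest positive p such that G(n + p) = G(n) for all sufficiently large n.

9

G(0) = 0
G(1) = mex{0} = 1
G(2) = mex{1} = 0
G(3) = mex{0,0} = 1
G(4) = mex{1,1,0} = 2
G(5) = mex{2,0,1,0} = 3
G(6) = mex{3,1,0,1} = 2
G(7) = mex{2,2,1,0} = 3
G(8) = mex{3,3,2,1,0} = 4
G(9) = mex{4,2,3,2,1} = 0
G(10) = mex{0,3,2,3,0} = 1
G(11) = mex{1,4,3,2,1} = 0
G(12) = mex{0,0,4,3,2} = 1
G(13) = mex{1,1,0,4,3} = 2
G(14) = mex{2,0,1,0,2} = 3
G(15) = mex{3,1,0,1,3} = 2
G(16) = mex{2,2,1,0,4} = 3
G(17) = mex{3,3,2,1,0} = 4
G(18) = mex{4,2,3,2,1} = 0
G(19) = mex{0,3,2,3,0} = 1
G(n+9) = G(n) holds for n = 0,…,7 (a full window of length max(S) = 8), so the sequence is purely periodic with period 9.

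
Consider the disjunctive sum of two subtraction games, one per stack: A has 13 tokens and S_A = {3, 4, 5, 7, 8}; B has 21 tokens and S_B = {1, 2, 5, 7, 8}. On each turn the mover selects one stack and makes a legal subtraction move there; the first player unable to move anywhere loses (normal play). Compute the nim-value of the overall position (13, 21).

Stack A, S = {3, 4, 5, 7, 8}:
G(0) = 0
G(1) = mex{} = 0
G(2) = mex{} = 0
G(3) = mex{0} = 1
G(4) = mex{0,0} = 1
G(5) = mex{0,0,0} = 1
G(6) = mex{1,0,0} = 2
G(7) = mex{1,1,0,0} = 2
G(8) = mex{1,1,1,0,0} = 2
G(9) = mex{2,1,1,0,0} = 3
G(10) = mex{2,2,1,1,0} = 3
G(11) = mex{2,2,2,1,1} = 0
G(12) = mex{3,2,2,1,1} = 0
G(13) = mex{3,3,2,2,1} = 0
G_A(13) = 0.
Stack B, S = {1, 2, 5, 7, 8}:
n :  0  1  2  3  4  5  6  7  8  9 10 11 12 13 14 15 16 17 18 19 20 21
G :  0  1  2  0  1  2  0  1  2  0  1  2  0  1  2  0  1  2  0  1  2  0
G_B(21) = 0.
Combined Grundy value = 0 ⊕ 0 = 0.

0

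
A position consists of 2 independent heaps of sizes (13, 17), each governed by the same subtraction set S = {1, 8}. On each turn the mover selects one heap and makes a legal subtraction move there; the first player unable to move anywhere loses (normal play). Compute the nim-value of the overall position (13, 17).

2

All heaps use S = {1, 8}:
G(0) = 0
G(1) = mex{0} = 1
G(2) = mex{1} = 0
G(3) = mex{0} = 1
G(4) = mex{1} = 0
G(5) = mex{0} = 1
G(6) = mex{1} = 0
G(7) = mex{0} = 1
G(8) = mex{1,0} = 2
G(9) = mex{2,1} = 0
G(10) = mex{0,0} = 1
G(11) = mex{1,1} = 0
G(12) = mex{0,0} = 1
G(13) = mex{1,1} = 0
G(14) = mex{0,0} = 1
G(15) = mex{1,1} = 0
G(16) = mex{0,2} = 1
G(17) = mex{1,0} = 2
Heap A: G(13) = 0.
Heap B: G(17) = 2.
Combined Grundy value = 0 ⊕ 2 = 2.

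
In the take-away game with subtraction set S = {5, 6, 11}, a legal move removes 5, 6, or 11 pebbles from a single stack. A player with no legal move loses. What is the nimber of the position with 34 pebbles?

G(0) = 0
G(1) = mex{} = 0
G(2) = mex{} = 0
G(3) = mex{} = 0
G(4) = mex{} = 0
G(5) = mex{0} = 1
G(6) = mex{0,0} = 1
G(7) = mex{0,0} = 1
G(8) = mex{0,0} = 1
G(9) = mex{0,0} = 1
G(10) = mex{1,0} = 2
G(11) = mex{1,1,0} = 2
G(12) = mex{1,1,0} = 2
G(13) = mex{1,1,0} = 2
G(14) = mex{1,1,0} = 2
G(15) = mex{2,1,0} = 3
G(16) = mex{2,2,1} = 0
G(17) = mex{2,2,1} = 0
G(18) = mex{2,2,1} = 0
G(19) = mex{2,2,1} = 0
G(20) = mex{3,2,1} = 0
G(21) = mex{0,3,2} = 1
G(22) = mex{0,0,2} = 1
G(23) = mex{0,0,2} = 1
G(24) = mex{0,0,2} = 1
G(25) = mex{0,0,2} = 1
G(26) = mex{1,0,3} = 2
G(27) = mex{1,1,0} = 2
G(28) = mex{1,1,0} = 2
G(29) = mex{1,1,0} = 2
G(30) = mex{1,1,0} = 2
G(31) = mex{2,1,0} = 3
G(32) = mex{2,2,1} = 0
G(33) = mex{2,2,1} = 0
G(34) = mex{2,2,1} = 0

0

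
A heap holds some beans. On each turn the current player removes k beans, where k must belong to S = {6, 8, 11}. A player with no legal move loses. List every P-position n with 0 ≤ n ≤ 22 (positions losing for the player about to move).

0, 1, 2, 3, 4, 5, 17, 18, 19, 20, 21, 22

G(0) = 0
G(1) = mex{} = 0
G(2) = mex{} = 0
G(3) = mex{} = 0
G(4) = mex{} = 0
G(5) = mex{} = 0
G(6) = mex{0} = 1
G(7) = mex{0} = 1
G(8) = mex{0,0} = 1
G(9) = mex{0,0} = 1
G(10) = mex{0,0} = 1
G(11) = mex{0,0,0} = 1
G(12) = mex{1,0,0} = 2
G(13) = mex{1,0,0} = 2
G(14) = mex{1,1,0} = 2
G(15) = mex{1,1,0} = 2
G(16) = mex{1,1,0} = 2
G(17) = mex{1,1,1} = 0
G(18) = mex{2,1,1} = 0
G(19) = mex{2,1,1} = 0
G(20) = mex{2,2,1} = 0
G(21) = mex{2,2,1} = 0
G(22) = mex{2,2,1} = 0
P-positions are exactly the n with G(n) = 0.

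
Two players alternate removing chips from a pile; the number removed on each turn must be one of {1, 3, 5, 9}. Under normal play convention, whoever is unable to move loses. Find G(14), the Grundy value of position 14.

G(0) = 0
G(1) = mex{0} = 1
G(2) = mex{1} = 0
G(3) = mex{0,0} = 1
G(4) = mex{1,1} = 0
G(5) = mex{0,0,0} = 1
G(6) = mex{1,1,1} = 0
G(7) = mex{0,0,0} = 1
G(8) = mex{1,1,1} = 0
G(9) = mex{0,0,0,0} = 1
G(10) = mex{1,1,1,1} = 0
G(11) = mex{0,0,0,0} = 1
G(12) = mex{1,1,1,1} = 0
G(13) = mex{0,0,0,0} = 1
G(14) = mex{1,1,1,1} = 0

0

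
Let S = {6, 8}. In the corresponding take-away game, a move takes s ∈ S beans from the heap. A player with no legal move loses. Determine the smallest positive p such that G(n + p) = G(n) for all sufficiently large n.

14

n :  0  1  2  3  4  5  6  7  8  9 10 11 12 13 14 15 16 17 18 19 20 21 22 23 24 25 26 27 28 29
G :  0  0  0  0  0  0  1  1  1  1  1  1  2  2  0  0  0  0  0  0  1  1  1  1  1  1  2  2  0  0
G(n+14) = G(n) holds for n = 0,…,7 (a full window of length max(S) = 8), so the sequence is purely periodic with period 14.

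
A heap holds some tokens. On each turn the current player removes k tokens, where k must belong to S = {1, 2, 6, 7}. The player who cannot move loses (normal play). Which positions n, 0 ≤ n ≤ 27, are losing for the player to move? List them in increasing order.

0, 3, 8, 11, 16, 19, 24, 27

G(0) = 0
G(1) = mex{0} = 1
G(2) = mex{1,0} = 2
G(3) = mex{2,1} = 0
G(4) = mex{0,2} = 1
G(5) = mex{1,0} = 2
G(6) = mex{2,1,0} = 3
G(7) = mex{3,2,1,0} = 4
G(8) = mex{4,3,2,1} = 0
G(9) = mex{0,4,0,2} = 1
G(10) = mex{1,0,1,0} = 2
G(11) = mex{2,1,2,1} = 0
G(12) = mex{0,2,3,2} = 1
G(13) = mex{1,0,4,3} = 2
G(14) = mex{2,1,0,4} = 3
G(15) = mex{3,2,1,0} = 4
G(16) = mex{4,3,2,1} = 0
G(17) = mex{0,4,0,2} = 1
G(18) = mex{1,0,1,0} = 2
G(19) = mex{2,1,2,1} = 0
G(20) = mex{0,2,3,2} = 1
G(21) = mex{1,0,4,3} = 2
G(22) = mex{2,1,0,4} = 3
G(23) = mex{3,2,1,0} = 4
G(24) = mex{4,3,2,1} = 0
G(25) = mex{0,4,0,2} = 1
G(26) = mex{1,0,1,0} = 2
G(27) = mex{2,1,2,1} = 0
P-positions are exactly the n with G(n) = 0.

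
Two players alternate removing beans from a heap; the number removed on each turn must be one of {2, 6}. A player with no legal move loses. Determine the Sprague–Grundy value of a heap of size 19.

1

G(0) = 0
G(1) = mex{} = 0
G(2) = mex{0} = 1
G(3) = mex{0} = 1
G(4) = mex{1} = 0
G(5) = mex{1} = 0
G(6) = mex{0,0} = 1
G(7) = mex{0,0} = 1
G(8) = mex{1,1} = 0
G(9) = mex{1,1} = 0
G(10) = mex{0,0} = 1
G(11) = mex{0,0} = 1
G(12) = mex{1,1} = 0
G(13) = mex{1,1} = 0
G(14) = mex{0,0} = 1
G(15) = mex{0,0} = 1
G(16) = mex{1,1} = 0
G(17) = mex{1,1} = 0
G(18) = mex{0,0} = 1
G(19) = mex{0,0} = 1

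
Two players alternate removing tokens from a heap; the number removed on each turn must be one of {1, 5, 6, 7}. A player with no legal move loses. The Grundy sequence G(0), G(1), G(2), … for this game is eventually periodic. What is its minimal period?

12

n :  0  1  2  3  4  5  6  7  8  9 10 11 12 13 14 15 16 17 18 19 20 21 22 23 24 25
G :  0  1  0  1  0  1  2  3  2  3  2  3  0  1  0  1  0  1  2  3  2  3  2  3  0  1
G(n+12) = G(n) holds for n = 0,…,6 (a full window of length max(S) = 7), so the sequence is purely periodic with period 12.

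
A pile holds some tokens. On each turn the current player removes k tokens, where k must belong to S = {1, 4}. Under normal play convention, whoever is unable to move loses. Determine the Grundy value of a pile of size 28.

1

n :  0  1  2  3  4  5  6  7  8  9 10 11 12 13 14 15 16 17 18 19 20 21 22 23 24 25 26 27 28
G :  0  1  0  1  2  0  1  0  1  2  0  1  0  1  2  0  1  0  1  2  0  1  0  1  2  0  1  0  1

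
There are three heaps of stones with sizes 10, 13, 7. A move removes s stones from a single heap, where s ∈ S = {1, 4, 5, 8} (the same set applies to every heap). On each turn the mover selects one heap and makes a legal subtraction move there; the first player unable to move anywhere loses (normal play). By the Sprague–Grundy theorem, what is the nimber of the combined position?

All heaps use S = {1, 4, 5, 8}:
n :  0  1  2  3  4  5  6  7  8  9 10 11 12 13
G :  0  1  0  1  2  3  2  3  4  0  1  0  1  2
Heap A: G(10) = 1.
Heap B: G(13) = 2.
Heap C: G(7) = 3.
Combined Grundy value = 1 ⊕ 2 ⊕ 3 = 0.

0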